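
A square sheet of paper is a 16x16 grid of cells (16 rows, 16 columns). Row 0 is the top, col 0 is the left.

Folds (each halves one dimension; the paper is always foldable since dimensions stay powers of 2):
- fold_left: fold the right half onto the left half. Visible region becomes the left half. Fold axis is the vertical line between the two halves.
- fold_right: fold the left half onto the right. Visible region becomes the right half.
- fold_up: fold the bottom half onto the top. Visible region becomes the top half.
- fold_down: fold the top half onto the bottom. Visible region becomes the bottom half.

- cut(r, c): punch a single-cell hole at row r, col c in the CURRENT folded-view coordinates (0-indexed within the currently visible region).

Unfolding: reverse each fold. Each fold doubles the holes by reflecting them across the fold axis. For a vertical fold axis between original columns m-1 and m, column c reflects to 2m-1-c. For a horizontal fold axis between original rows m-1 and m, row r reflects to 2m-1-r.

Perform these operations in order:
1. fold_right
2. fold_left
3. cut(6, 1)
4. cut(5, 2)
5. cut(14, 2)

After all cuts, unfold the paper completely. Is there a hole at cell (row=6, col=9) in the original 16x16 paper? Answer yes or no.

Op 1 fold_right: fold axis v@8; visible region now rows[0,16) x cols[8,16) = 16x8
Op 2 fold_left: fold axis v@12; visible region now rows[0,16) x cols[8,12) = 16x4
Op 3 cut(6, 1): punch at orig (6,9); cuts so far [(6, 9)]; region rows[0,16) x cols[8,12) = 16x4
Op 4 cut(5, 2): punch at orig (5,10); cuts so far [(5, 10), (6, 9)]; region rows[0,16) x cols[8,12) = 16x4
Op 5 cut(14, 2): punch at orig (14,10); cuts so far [(5, 10), (6, 9), (14, 10)]; region rows[0,16) x cols[8,12) = 16x4
Unfold 1 (reflect across v@12): 6 holes -> [(5, 10), (5, 13), (6, 9), (6, 14), (14, 10), (14, 13)]
Unfold 2 (reflect across v@8): 12 holes -> [(5, 2), (5, 5), (5, 10), (5, 13), (6, 1), (6, 6), (6, 9), (6, 14), (14, 2), (14, 5), (14, 10), (14, 13)]
Holes: [(5, 2), (5, 5), (5, 10), (5, 13), (6, 1), (6, 6), (6, 9), (6, 14), (14, 2), (14, 5), (14, 10), (14, 13)]

Answer: yes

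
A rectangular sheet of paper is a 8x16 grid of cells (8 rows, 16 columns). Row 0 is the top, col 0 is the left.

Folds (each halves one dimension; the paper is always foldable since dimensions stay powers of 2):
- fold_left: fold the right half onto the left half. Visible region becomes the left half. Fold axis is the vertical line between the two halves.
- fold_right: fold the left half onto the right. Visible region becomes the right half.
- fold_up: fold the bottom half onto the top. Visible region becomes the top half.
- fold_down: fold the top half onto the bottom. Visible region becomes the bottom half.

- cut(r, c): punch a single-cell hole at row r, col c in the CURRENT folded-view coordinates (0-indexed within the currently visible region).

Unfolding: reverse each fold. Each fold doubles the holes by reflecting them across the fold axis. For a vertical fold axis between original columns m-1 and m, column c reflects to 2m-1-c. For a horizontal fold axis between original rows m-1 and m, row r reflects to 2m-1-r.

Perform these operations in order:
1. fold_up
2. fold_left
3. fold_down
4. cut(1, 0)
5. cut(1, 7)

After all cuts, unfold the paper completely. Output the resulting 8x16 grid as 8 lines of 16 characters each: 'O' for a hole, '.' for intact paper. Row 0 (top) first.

Op 1 fold_up: fold axis h@4; visible region now rows[0,4) x cols[0,16) = 4x16
Op 2 fold_left: fold axis v@8; visible region now rows[0,4) x cols[0,8) = 4x8
Op 3 fold_down: fold axis h@2; visible region now rows[2,4) x cols[0,8) = 2x8
Op 4 cut(1, 0): punch at orig (3,0); cuts so far [(3, 0)]; region rows[2,4) x cols[0,8) = 2x8
Op 5 cut(1, 7): punch at orig (3,7); cuts so far [(3, 0), (3, 7)]; region rows[2,4) x cols[0,8) = 2x8
Unfold 1 (reflect across h@2): 4 holes -> [(0, 0), (0, 7), (3, 0), (3, 7)]
Unfold 2 (reflect across v@8): 8 holes -> [(0, 0), (0, 7), (0, 8), (0, 15), (3, 0), (3, 7), (3, 8), (3, 15)]
Unfold 3 (reflect across h@4): 16 holes -> [(0, 0), (0, 7), (0, 8), (0, 15), (3, 0), (3, 7), (3, 8), (3, 15), (4, 0), (4, 7), (4, 8), (4, 15), (7, 0), (7, 7), (7, 8), (7, 15)]

Answer: O......OO......O
................
................
O......OO......O
O......OO......O
................
................
O......OO......O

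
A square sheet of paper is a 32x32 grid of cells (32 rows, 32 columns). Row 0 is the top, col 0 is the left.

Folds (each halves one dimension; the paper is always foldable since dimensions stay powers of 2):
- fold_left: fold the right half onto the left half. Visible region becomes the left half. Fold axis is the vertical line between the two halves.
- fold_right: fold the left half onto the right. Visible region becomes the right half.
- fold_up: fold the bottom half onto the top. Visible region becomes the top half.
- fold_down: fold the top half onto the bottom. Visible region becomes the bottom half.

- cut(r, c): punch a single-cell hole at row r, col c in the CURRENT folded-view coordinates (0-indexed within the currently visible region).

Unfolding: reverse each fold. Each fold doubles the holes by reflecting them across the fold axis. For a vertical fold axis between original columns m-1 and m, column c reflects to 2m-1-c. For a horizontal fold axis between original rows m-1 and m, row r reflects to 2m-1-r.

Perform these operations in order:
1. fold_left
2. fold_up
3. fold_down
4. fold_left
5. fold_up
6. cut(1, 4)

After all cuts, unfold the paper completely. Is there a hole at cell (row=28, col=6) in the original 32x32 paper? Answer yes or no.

Op 1 fold_left: fold axis v@16; visible region now rows[0,32) x cols[0,16) = 32x16
Op 2 fold_up: fold axis h@16; visible region now rows[0,16) x cols[0,16) = 16x16
Op 3 fold_down: fold axis h@8; visible region now rows[8,16) x cols[0,16) = 8x16
Op 4 fold_left: fold axis v@8; visible region now rows[8,16) x cols[0,8) = 8x8
Op 5 fold_up: fold axis h@12; visible region now rows[8,12) x cols[0,8) = 4x8
Op 6 cut(1, 4): punch at orig (9,4); cuts so far [(9, 4)]; region rows[8,12) x cols[0,8) = 4x8
Unfold 1 (reflect across h@12): 2 holes -> [(9, 4), (14, 4)]
Unfold 2 (reflect across v@8): 4 holes -> [(9, 4), (9, 11), (14, 4), (14, 11)]
Unfold 3 (reflect across h@8): 8 holes -> [(1, 4), (1, 11), (6, 4), (6, 11), (9, 4), (9, 11), (14, 4), (14, 11)]
Unfold 4 (reflect across h@16): 16 holes -> [(1, 4), (1, 11), (6, 4), (6, 11), (9, 4), (9, 11), (14, 4), (14, 11), (17, 4), (17, 11), (22, 4), (22, 11), (25, 4), (25, 11), (30, 4), (30, 11)]
Unfold 5 (reflect across v@16): 32 holes -> [(1, 4), (1, 11), (1, 20), (1, 27), (6, 4), (6, 11), (6, 20), (6, 27), (9, 4), (9, 11), (9, 20), (9, 27), (14, 4), (14, 11), (14, 20), (14, 27), (17, 4), (17, 11), (17, 20), (17, 27), (22, 4), (22, 11), (22, 20), (22, 27), (25, 4), (25, 11), (25, 20), (25, 27), (30, 4), (30, 11), (30, 20), (30, 27)]
Holes: [(1, 4), (1, 11), (1, 20), (1, 27), (6, 4), (6, 11), (6, 20), (6, 27), (9, 4), (9, 11), (9, 20), (9, 27), (14, 4), (14, 11), (14, 20), (14, 27), (17, 4), (17, 11), (17, 20), (17, 27), (22, 4), (22, 11), (22, 20), (22, 27), (25, 4), (25, 11), (25, 20), (25, 27), (30, 4), (30, 11), (30, 20), (30, 27)]

Answer: no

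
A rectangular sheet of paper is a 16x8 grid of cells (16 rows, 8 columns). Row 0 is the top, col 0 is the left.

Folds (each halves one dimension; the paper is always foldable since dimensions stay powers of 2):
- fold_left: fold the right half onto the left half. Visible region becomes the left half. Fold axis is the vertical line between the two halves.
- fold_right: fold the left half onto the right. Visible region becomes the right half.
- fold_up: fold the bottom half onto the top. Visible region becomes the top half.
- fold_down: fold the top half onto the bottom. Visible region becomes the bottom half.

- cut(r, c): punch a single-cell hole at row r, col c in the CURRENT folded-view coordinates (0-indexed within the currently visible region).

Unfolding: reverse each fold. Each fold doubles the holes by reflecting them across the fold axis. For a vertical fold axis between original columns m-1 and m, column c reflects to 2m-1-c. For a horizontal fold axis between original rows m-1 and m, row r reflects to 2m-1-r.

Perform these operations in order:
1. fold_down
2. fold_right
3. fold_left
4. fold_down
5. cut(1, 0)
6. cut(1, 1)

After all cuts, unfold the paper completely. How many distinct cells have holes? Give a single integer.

Answer: 32

Derivation:
Op 1 fold_down: fold axis h@8; visible region now rows[8,16) x cols[0,8) = 8x8
Op 2 fold_right: fold axis v@4; visible region now rows[8,16) x cols[4,8) = 8x4
Op 3 fold_left: fold axis v@6; visible region now rows[8,16) x cols[4,6) = 8x2
Op 4 fold_down: fold axis h@12; visible region now rows[12,16) x cols[4,6) = 4x2
Op 5 cut(1, 0): punch at orig (13,4); cuts so far [(13, 4)]; region rows[12,16) x cols[4,6) = 4x2
Op 6 cut(1, 1): punch at orig (13,5); cuts so far [(13, 4), (13, 5)]; region rows[12,16) x cols[4,6) = 4x2
Unfold 1 (reflect across h@12): 4 holes -> [(10, 4), (10, 5), (13, 4), (13, 5)]
Unfold 2 (reflect across v@6): 8 holes -> [(10, 4), (10, 5), (10, 6), (10, 7), (13, 4), (13, 5), (13, 6), (13, 7)]
Unfold 3 (reflect across v@4): 16 holes -> [(10, 0), (10, 1), (10, 2), (10, 3), (10, 4), (10, 5), (10, 6), (10, 7), (13, 0), (13, 1), (13, 2), (13, 3), (13, 4), (13, 5), (13, 6), (13, 7)]
Unfold 4 (reflect across h@8): 32 holes -> [(2, 0), (2, 1), (2, 2), (2, 3), (2, 4), (2, 5), (2, 6), (2, 7), (5, 0), (5, 1), (5, 2), (5, 3), (5, 4), (5, 5), (5, 6), (5, 7), (10, 0), (10, 1), (10, 2), (10, 3), (10, 4), (10, 5), (10, 6), (10, 7), (13, 0), (13, 1), (13, 2), (13, 3), (13, 4), (13, 5), (13, 6), (13, 7)]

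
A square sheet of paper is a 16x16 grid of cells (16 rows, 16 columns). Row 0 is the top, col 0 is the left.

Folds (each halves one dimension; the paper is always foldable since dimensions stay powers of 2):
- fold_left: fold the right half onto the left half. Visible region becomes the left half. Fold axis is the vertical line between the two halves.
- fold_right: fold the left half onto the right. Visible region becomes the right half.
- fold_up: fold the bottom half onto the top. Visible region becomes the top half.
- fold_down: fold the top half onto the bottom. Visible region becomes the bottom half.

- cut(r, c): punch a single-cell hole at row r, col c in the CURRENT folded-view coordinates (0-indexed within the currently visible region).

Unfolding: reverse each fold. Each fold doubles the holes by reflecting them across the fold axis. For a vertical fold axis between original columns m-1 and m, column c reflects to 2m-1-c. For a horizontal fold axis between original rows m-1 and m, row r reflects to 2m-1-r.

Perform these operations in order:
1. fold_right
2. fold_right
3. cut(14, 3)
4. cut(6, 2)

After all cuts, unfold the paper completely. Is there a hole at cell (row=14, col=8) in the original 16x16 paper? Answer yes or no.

Answer: yes

Derivation:
Op 1 fold_right: fold axis v@8; visible region now rows[0,16) x cols[8,16) = 16x8
Op 2 fold_right: fold axis v@12; visible region now rows[0,16) x cols[12,16) = 16x4
Op 3 cut(14, 3): punch at orig (14,15); cuts so far [(14, 15)]; region rows[0,16) x cols[12,16) = 16x4
Op 4 cut(6, 2): punch at orig (6,14); cuts so far [(6, 14), (14, 15)]; region rows[0,16) x cols[12,16) = 16x4
Unfold 1 (reflect across v@12): 4 holes -> [(6, 9), (6, 14), (14, 8), (14, 15)]
Unfold 2 (reflect across v@8): 8 holes -> [(6, 1), (6, 6), (6, 9), (6, 14), (14, 0), (14, 7), (14, 8), (14, 15)]
Holes: [(6, 1), (6, 6), (6, 9), (6, 14), (14, 0), (14, 7), (14, 8), (14, 15)]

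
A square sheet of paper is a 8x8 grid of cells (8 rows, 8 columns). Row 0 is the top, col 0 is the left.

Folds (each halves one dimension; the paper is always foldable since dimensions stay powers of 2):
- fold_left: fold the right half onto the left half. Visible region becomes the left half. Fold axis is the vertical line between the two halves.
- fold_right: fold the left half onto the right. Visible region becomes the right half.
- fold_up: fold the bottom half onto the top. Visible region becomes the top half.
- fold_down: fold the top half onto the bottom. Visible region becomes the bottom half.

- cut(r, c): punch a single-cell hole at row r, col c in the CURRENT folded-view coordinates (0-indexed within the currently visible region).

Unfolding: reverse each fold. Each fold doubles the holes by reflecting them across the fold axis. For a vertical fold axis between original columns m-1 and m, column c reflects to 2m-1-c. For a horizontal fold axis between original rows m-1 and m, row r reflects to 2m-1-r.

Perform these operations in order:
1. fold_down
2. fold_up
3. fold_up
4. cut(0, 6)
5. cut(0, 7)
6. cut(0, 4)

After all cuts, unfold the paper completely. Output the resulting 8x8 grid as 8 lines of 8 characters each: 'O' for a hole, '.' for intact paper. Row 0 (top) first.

Answer: ....O.OO
....O.OO
....O.OO
....O.OO
....O.OO
....O.OO
....O.OO
....O.OO

Derivation:
Op 1 fold_down: fold axis h@4; visible region now rows[4,8) x cols[0,8) = 4x8
Op 2 fold_up: fold axis h@6; visible region now rows[4,6) x cols[0,8) = 2x8
Op 3 fold_up: fold axis h@5; visible region now rows[4,5) x cols[0,8) = 1x8
Op 4 cut(0, 6): punch at orig (4,6); cuts so far [(4, 6)]; region rows[4,5) x cols[0,8) = 1x8
Op 5 cut(0, 7): punch at orig (4,7); cuts so far [(4, 6), (4, 7)]; region rows[4,5) x cols[0,8) = 1x8
Op 6 cut(0, 4): punch at orig (4,4); cuts so far [(4, 4), (4, 6), (4, 7)]; region rows[4,5) x cols[0,8) = 1x8
Unfold 1 (reflect across h@5): 6 holes -> [(4, 4), (4, 6), (4, 7), (5, 4), (5, 6), (5, 7)]
Unfold 2 (reflect across h@6): 12 holes -> [(4, 4), (4, 6), (4, 7), (5, 4), (5, 6), (5, 7), (6, 4), (6, 6), (6, 7), (7, 4), (7, 6), (7, 7)]
Unfold 3 (reflect across h@4): 24 holes -> [(0, 4), (0, 6), (0, 7), (1, 4), (1, 6), (1, 7), (2, 4), (2, 6), (2, 7), (3, 4), (3, 6), (3, 7), (4, 4), (4, 6), (4, 7), (5, 4), (5, 6), (5, 7), (6, 4), (6, 6), (6, 7), (7, 4), (7, 6), (7, 7)]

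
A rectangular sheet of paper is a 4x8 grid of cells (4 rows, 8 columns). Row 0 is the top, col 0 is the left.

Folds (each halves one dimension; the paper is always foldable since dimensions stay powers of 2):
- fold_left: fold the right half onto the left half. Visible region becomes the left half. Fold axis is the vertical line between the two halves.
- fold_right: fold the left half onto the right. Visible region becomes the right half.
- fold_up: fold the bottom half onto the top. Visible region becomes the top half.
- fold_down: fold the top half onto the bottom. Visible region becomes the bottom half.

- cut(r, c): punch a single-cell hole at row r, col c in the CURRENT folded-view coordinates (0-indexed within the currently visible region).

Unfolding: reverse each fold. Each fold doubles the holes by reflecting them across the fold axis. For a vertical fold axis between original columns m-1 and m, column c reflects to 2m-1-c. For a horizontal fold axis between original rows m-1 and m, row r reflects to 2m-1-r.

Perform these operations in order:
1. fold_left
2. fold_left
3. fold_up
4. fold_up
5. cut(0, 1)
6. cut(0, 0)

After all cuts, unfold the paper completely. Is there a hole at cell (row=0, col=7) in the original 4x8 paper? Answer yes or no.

Answer: yes

Derivation:
Op 1 fold_left: fold axis v@4; visible region now rows[0,4) x cols[0,4) = 4x4
Op 2 fold_left: fold axis v@2; visible region now rows[0,4) x cols[0,2) = 4x2
Op 3 fold_up: fold axis h@2; visible region now rows[0,2) x cols[0,2) = 2x2
Op 4 fold_up: fold axis h@1; visible region now rows[0,1) x cols[0,2) = 1x2
Op 5 cut(0, 1): punch at orig (0,1); cuts so far [(0, 1)]; region rows[0,1) x cols[0,2) = 1x2
Op 6 cut(0, 0): punch at orig (0,0); cuts so far [(0, 0), (0, 1)]; region rows[0,1) x cols[0,2) = 1x2
Unfold 1 (reflect across h@1): 4 holes -> [(0, 0), (0, 1), (1, 0), (1, 1)]
Unfold 2 (reflect across h@2): 8 holes -> [(0, 0), (0, 1), (1, 0), (1, 1), (2, 0), (2, 1), (3, 0), (3, 1)]
Unfold 3 (reflect across v@2): 16 holes -> [(0, 0), (0, 1), (0, 2), (0, 3), (1, 0), (1, 1), (1, 2), (1, 3), (2, 0), (2, 1), (2, 2), (2, 3), (3, 0), (3, 1), (3, 2), (3, 3)]
Unfold 4 (reflect across v@4): 32 holes -> [(0, 0), (0, 1), (0, 2), (0, 3), (0, 4), (0, 5), (0, 6), (0, 7), (1, 0), (1, 1), (1, 2), (1, 3), (1, 4), (1, 5), (1, 6), (1, 7), (2, 0), (2, 1), (2, 2), (2, 3), (2, 4), (2, 5), (2, 6), (2, 7), (3, 0), (3, 1), (3, 2), (3, 3), (3, 4), (3, 5), (3, 6), (3, 7)]
Holes: [(0, 0), (0, 1), (0, 2), (0, 3), (0, 4), (0, 5), (0, 6), (0, 7), (1, 0), (1, 1), (1, 2), (1, 3), (1, 4), (1, 5), (1, 6), (1, 7), (2, 0), (2, 1), (2, 2), (2, 3), (2, 4), (2, 5), (2, 6), (2, 7), (3, 0), (3, 1), (3, 2), (3, 3), (3, 4), (3, 5), (3, 6), (3, 7)]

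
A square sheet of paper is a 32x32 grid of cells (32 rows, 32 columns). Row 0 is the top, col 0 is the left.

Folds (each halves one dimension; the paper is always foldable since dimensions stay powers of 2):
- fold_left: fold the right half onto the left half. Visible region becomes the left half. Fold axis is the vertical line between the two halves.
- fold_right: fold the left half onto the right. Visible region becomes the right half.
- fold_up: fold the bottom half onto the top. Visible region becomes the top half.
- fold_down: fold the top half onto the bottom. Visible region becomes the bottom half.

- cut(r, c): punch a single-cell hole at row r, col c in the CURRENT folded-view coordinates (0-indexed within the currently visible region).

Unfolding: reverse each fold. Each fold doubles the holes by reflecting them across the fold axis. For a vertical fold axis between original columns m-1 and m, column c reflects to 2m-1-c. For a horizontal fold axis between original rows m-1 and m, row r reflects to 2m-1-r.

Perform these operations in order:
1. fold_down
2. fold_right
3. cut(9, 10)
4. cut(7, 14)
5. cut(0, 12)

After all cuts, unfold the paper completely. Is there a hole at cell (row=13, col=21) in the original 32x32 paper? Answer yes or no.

Op 1 fold_down: fold axis h@16; visible region now rows[16,32) x cols[0,32) = 16x32
Op 2 fold_right: fold axis v@16; visible region now rows[16,32) x cols[16,32) = 16x16
Op 3 cut(9, 10): punch at orig (25,26); cuts so far [(25, 26)]; region rows[16,32) x cols[16,32) = 16x16
Op 4 cut(7, 14): punch at orig (23,30); cuts so far [(23, 30), (25, 26)]; region rows[16,32) x cols[16,32) = 16x16
Op 5 cut(0, 12): punch at orig (16,28); cuts so far [(16, 28), (23, 30), (25, 26)]; region rows[16,32) x cols[16,32) = 16x16
Unfold 1 (reflect across v@16): 6 holes -> [(16, 3), (16, 28), (23, 1), (23, 30), (25, 5), (25, 26)]
Unfold 2 (reflect across h@16): 12 holes -> [(6, 5), (6, 26), (8, 1), (8, 30), (15, 3), (15, 28), (16, 3), (16, 28), (23, 1), (23, 30), (25, 5), (25, 26)]
Holes: [(6, 5), (6, 26), (8, 1), (8, 30), (15, 3), (15, 28), (16, 3), (16, 28), (23, 1), (23, 30), (25, 5), (25, 26)]

Answer: no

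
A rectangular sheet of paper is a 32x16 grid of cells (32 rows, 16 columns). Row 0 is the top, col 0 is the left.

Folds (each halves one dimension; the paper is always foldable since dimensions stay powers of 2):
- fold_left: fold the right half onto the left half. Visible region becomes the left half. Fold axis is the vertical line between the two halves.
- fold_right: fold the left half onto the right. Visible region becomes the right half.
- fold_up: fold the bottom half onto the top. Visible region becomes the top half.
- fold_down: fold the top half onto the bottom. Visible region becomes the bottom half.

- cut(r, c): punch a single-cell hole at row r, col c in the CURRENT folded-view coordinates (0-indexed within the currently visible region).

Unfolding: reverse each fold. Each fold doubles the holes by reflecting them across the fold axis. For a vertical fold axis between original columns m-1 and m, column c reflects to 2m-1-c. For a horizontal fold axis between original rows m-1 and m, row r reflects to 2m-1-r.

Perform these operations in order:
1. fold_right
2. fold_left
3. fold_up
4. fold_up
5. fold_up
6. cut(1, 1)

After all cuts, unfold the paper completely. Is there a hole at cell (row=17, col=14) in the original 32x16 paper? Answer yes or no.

Answer: yes

Derivation:
Op 1 fold_right: fold axis v@8; visible region now rows[0,32) x cols[8,16) = 32x8
Op 2 fold_left: fold axis v@12; visible region now rows[0,32) x cols[8,12) = 32x4
Op 3 fold_up: fold axis h@16; visible region now rows[0,16) x cols[8,12) = 16x4
Op 4 fold_up: fold axis h@8; visible region now rows[0,8) x cols[8,12) = 8x4
Op 5 fold_up: fold axis h@4; visible region now rows[0,4) x cols[8,12) = 4x4
Op 6 cut(1, 1): punch at orig (1,9); cuts so far [(1, 9)]; region rows[0,4) x cols[8,12) = 4x4
Unfold 1 (reflect across h@4): 2 holes -> [(1, 9), (6, 9)]
Unfold 2 (reflect across h@8): 4 holes -> [(1, 9), (6, 9), (9, 9), (14, 9)]
Unfold 3 (reflect across h@16): 8 holes -> [(1, 9), (6, 9), (9, 9), (14, 9), (17, 9), (22, 9), (25, 9), (30, 9)]
Unfold 4 (reflect across v@12): 16 holes -> [(1, 9), (1, 14), (6, 9), (6, 14), (9, 9), (9, 14), (14, 9), (14, 14), (17, 9), (17, 14), (22, 9), (22, 14), (25, 9), (25, 14), (30, 9), (30, 14)]
Unfold 5 (reflect across v@8): 32 holes -> [(1, 1), (1, 6), (1, 9), (1, 14), (6, 1), (6, 6), (6, 9), (6, 14), (9, 1), (9, 6), (9, 9), (9, 14), (14, 1), (14, 6), (14, 9), (14, 14), (17, 1), (17, 6), (17, 9), (17, 14), (22, 1), (22, 6), (22, 9), (22, 14), (25, 1), (25, 6), (25, 9), (25, 14), (30, 1), (30, 6), (30, 9), (30, 14)]
Holes: [(1, 1), (1, 6), (1, 9), (1, 14), (6, 1), (6, 6), (6, 9), (6, 14), (9, 1), (9, 6), (9, 9), (9, 14), (14, 1), (14, 6), (14, 9), (14, 14), (17, 1), (17, 6), (17, 9), (17, 14), (22, 1), (22, 6), (22, 9), (22, 14), (25, 1), (25, 6), (25, 9), (25, 14), (30, 1), (30, 6), (30, 9), (30, 14)]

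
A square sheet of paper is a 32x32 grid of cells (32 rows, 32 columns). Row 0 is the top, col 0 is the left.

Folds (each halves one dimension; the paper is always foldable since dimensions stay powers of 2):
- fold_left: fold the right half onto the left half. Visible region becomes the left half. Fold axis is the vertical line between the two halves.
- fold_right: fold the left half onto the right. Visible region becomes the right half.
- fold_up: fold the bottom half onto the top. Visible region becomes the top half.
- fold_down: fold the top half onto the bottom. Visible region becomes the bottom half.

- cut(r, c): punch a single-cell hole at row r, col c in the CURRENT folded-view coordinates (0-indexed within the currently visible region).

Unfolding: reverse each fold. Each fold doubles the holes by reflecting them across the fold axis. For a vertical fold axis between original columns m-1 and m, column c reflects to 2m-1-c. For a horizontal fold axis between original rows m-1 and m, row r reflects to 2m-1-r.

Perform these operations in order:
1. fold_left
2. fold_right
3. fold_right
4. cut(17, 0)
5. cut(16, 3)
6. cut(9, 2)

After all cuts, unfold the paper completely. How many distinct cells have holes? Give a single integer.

Answer: 24

Derivation:
Op 1 fold_left: fold axis v@16; visible region now rows[0,32) x cols[0,16) = 32x16
Op 2 fold_right: fold axis v@8; visible region now rows[0,32) x cols[8,16) = 32x8
Op 3 fold_right: fold axis v@12; visible region now rows[0,32) x cols[12,16) = 32x4
Op 4 cut(17, 0): punch at orig (17,12); cuts so far [(17, 12)]; region rows[0,32) x cols[12,16) = 32x4
Op 5 cut(16, 3): punch at orig (16,15); cuts so far [(16, 15), (17, 12)]; region rows[0,32) x cols[12,16) = 32x4
Op 6 cut(9, 2): punch at orig (9,14); cuts so far [(9, 14), (16, 15), (17, 12)]; region rows[0,32) x cols[12,16) = 32x4
Unfold 1 (reflect across v@12): 6 holes -> [(9, 9), (9, 14), (16, 8), (16, 15), (17, 11), (17, 12)]
Unfold 2 (reflect across v@8): 12 holes -> [(9, 1), (9, 6), (9, 9), (9, 14), (16, 0), (16, 7), (16, 8), (16, 15), (17, 3), (17, 4), (17, 11), (17, 12)]
Unfold 3 (reflect across v@16): 24 holes -> [(9, 1), (9, 6), (9, 9), (9, 14), (9, 17), (9, 22), (9, 25), (9, 30), (16, 0), (16, 7), (16, 8), (16, 15), (16, 16), (16, 23), (16, 24), (16, 31), (17, 3), (17, 4), (17, 11), (17, 12), (17, 19), (17, 20), (17, 27), (17, 28)]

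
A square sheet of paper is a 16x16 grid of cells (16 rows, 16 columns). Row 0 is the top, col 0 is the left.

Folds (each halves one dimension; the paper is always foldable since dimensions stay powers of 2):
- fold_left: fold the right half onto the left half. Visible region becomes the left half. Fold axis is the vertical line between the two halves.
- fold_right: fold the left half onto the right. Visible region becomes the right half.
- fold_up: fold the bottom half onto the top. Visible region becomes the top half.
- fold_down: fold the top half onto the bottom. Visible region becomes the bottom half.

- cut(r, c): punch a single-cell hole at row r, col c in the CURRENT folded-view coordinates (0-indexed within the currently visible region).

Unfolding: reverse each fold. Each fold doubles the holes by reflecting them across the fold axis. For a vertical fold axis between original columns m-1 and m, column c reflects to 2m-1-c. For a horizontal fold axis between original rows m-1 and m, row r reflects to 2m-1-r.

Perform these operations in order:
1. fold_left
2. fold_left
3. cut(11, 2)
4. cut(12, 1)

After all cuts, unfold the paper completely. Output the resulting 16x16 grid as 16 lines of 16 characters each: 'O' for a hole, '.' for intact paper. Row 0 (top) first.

Answer: ................
................
................
................
................
................
................
................
................
................
................
..O..O....O..O..
.O....O..O....O.
................
................
................

Derivation:
Op 1 fold_left: fold axis v@8; visible region now rows[0,16) x cols[0,8) = 16x8
Op 2 fold_left: fold axis v@4; visible region now rows[0,16) x cols[0,4) = 16x4
Op 3 cut(11, 2): punch at orig (11,2); cuts so far [(11, 2)]; region rows[0,16) x cols[0,4) = 16x4
Op 4 cut(12, 1): punch at orig (12,1); cuts so far [(11, 2), (12, 1)]; region rows[0,16) x cols[0,4) = 16x4
Unfold 1 (reflect across v@4): 4 holes -> [(11, 2), (11, 5), (12, 1), (12, 6)]
Unfold 2 (reflect across v@8): 8 holes -> [(11, 2), (11, 5), (11, 10), (11, 13), (12, 1), (12, 6), (12, 9), (12, 14)]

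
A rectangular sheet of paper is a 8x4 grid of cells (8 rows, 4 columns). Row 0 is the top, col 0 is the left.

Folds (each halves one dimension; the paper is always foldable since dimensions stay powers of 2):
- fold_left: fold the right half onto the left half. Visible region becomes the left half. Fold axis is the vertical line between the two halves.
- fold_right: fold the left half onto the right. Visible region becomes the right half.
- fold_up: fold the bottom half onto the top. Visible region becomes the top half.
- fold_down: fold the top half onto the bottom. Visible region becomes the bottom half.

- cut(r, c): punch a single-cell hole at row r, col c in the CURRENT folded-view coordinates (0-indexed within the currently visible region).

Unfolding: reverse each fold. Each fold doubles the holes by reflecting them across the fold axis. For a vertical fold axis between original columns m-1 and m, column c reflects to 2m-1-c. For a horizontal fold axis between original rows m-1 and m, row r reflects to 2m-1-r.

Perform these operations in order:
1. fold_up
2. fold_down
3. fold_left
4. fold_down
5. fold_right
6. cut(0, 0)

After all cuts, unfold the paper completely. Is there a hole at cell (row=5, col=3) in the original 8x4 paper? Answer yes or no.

Answer: yes

Derivation:
Op 1 fold_up: fold axis h@4; visible region now rows[0,4) x cols[0,4) = 4x4
Op 2 fold_down: fold axis h@2; visible region now rows[2,4) x cols[0,4) = 2x4
Op 3 fold_left: fold axis v@2; visible region now rows[2,4) x cols[0,2) = 2x2
Op 4 fold_down: fold axis h@3; visible region now rows[3,4) x cols[0,2) = 1x2
Op 5 fold_right: fold axis v@1; visible region now rows[3,4) x cols[1,2) = 1x1
Op 6 cut(0, 0): punch at orig (3,1); cuts so far [(3, 1)]; region rows[3,4) x cols[1,2) = 1x1
Unfold 1 (reflect across v@1): 2 holes -> [(3, 0), (3, 1)]
Unfold 2 (reflect across h@3): 4 holes -> [(2, 0), (2, 1), (3, 0), (3, 1)]
Unfold 3 (reflect across v@2): 8 holes -> [(2, 0), (2, 1), (2, 2), (2, 3), (3, 0), (3, 1), (3, 2), (3, 3)]
Unfold 4 (reflect across h@2): 16 holes -> [(0, 0), (0, 1), (0, 2), (0, 3), (1, 0), (1, 1), (1, 2), (1, 3), (2, 0), (2, 1), (2, 2), (2, 3), (3, 0), (3, 1), (3, 2), (3, 3)]
Unfold 5 (reflect across h@4): 32 holes -> [(0, 0), (0, 1), (0, 2), (0, 3), (1, 0), (1, 1), (1, 2), (1, 3), (2, 0), (2, 1), (2, 2), (2, 3), (3, 0), (3, 1), (3, 2), (3, 3), (4, 0), (4, 1), (4, 2), (4, 3), (5, 0), (5, 1), (5, 2), (5, 3), (6, 0), (6, 1), (6, 2), (6, 3), (7, 0), (7, 1), (7, 2), (7, 3)]
Holes: [(0, 0), (0, 1), (0, 2), (0, 3), (1, 0), (1, 1), (1, 2), (1, 3), (2, 0), (2, 1), (2, 2), (2, 3), (3, 0), (3, 1), (3, 2), (3, 3), (4, 0), (4, 1), (4, 2), (4, 3), (5, 0), (5, 1), (5, 2), (5, 3), (6, 0), (6, 1), (6, 2), (6, 3), (7, 0), (7, 1), (7, 2), (7, 3)]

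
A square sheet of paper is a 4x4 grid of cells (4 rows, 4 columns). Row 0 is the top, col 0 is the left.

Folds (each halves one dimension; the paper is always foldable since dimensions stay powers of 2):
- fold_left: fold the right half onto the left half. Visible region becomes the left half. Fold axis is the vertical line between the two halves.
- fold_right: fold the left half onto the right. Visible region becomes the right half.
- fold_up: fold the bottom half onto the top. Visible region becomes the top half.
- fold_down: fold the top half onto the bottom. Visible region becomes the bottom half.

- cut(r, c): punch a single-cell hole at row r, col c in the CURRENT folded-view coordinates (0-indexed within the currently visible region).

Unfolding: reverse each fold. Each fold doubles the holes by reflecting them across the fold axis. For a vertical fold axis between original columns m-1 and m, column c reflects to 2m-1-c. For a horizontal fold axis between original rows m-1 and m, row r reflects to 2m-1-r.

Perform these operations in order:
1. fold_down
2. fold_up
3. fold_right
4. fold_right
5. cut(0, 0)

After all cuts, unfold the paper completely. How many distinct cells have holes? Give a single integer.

Answer: 16

Derivation:
Op 1 fold_down: fold axis h@2; visible region now rows[2,4) x cols[0,4) = 2x4
Op 2 fold_up: fold axis h@3; visible region now rows[2,3) x cols[0,4) = 1x4
Op 3 fold_right: fold axis v@2; visible region now rows[2,3) x cols[2,4) = 1x2
Op 4 fold_right: fold axis v@3; visible region now rows[2,3) x cols[3,4) = 1x1
Op 5 cut(0, 0): punch at orig (2,3); cuts so far [(2, 3)]; region rows[2,3) x cols[3,4) = 1x1
Unfold 1 (reflect across v@3): 2 holes -> [(2, 2), (2, 3)]
Unfold 2 (reflect across v@2): 4 holes -> [(2, 0), (2, 1), (2, 2), (2, 3)]
Unfold 3 (reflect across h@3): 8 holes -> [(2, 0), (2, 1), (2, 2), (2, 3), (3, 0), (3, 1), (3, 2), (3, 3)]
Unfold 4 (reflect across h@2): 16 holes -> [(0, 0), (0, 1), (0, 2), (0, 3), (1, 0), (1, 1), (1, 2), (1, 3), (2, 0), (2, 1), (2, 2), (2, 3), (3, 0), (3, 1), (3, 2), (3, 3)]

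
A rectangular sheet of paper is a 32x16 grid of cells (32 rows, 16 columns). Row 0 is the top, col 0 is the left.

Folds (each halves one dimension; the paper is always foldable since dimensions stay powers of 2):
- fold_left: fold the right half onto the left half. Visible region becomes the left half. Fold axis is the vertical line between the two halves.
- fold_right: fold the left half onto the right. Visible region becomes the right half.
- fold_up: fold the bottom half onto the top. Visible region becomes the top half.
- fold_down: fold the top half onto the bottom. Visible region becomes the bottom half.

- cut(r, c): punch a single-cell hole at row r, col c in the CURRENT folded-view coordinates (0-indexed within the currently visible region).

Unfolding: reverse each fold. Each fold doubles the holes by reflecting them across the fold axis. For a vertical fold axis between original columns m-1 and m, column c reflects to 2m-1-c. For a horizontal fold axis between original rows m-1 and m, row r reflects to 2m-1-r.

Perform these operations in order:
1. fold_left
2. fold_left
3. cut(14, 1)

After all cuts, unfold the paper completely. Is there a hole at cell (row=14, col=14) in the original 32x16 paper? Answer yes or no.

Op 1 fold_left: fold axis v@8; visible region now rows[0,32) x cols[0,8) = 32x8
Op 2 fold_left: fold axis v@4; visible region now rows[0,32) x cols[0,4) = 32x4
Op 3 cut(14, 1): punch at orig (14,1); cuts so far [(14, 1)]; region rows[0,32) x cols[0,4) = 32x4
Unfold 1 (reflect across v@4): 2 holes -> [(14, 1), (14, 6)]
Unfold 2 (reflect across v@8): 4 holes -> [(14, 1), (14, 6), (14, 9), (14, 14)]
Holes: [(14, 1), (14, 6), (14, 9), (14, 14)]

Answer: yes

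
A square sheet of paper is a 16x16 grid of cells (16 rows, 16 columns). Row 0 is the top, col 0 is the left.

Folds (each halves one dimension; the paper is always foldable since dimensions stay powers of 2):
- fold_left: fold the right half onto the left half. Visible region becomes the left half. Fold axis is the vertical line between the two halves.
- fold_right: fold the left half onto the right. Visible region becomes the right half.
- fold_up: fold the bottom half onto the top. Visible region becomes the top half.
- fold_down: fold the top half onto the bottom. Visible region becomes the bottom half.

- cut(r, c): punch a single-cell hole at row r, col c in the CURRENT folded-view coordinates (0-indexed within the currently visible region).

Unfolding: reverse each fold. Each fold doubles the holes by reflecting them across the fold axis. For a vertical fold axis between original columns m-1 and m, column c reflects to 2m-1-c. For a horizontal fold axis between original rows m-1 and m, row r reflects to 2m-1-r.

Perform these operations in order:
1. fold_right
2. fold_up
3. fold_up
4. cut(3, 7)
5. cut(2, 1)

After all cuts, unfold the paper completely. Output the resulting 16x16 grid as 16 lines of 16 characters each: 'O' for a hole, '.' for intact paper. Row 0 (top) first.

Answer: ................
................
......O..O......
O..............O
O..............O
......O..O......
................
................
................
................
......O..O......
O..............O
O..............O
......O..O......
................
................

Derivation:
Op 1 fold_right: fold axis v@8; visible region now rows[0,16) x cols[8,16) = 16x8
Op 2 fold_up: fold axis h@8; visible region now rows[0,8) x cols[8,16) = 8x8
Op 3 fold_up: fold axis h@4; visible region now rows[0,4) x cols[8,16) = 4x8
Op 4 cut(3, 7): punch at orig (3,15); cuts so far [(3, 15)]; region rows[0,4) x cols[8,16) = 4x8
Op 5 cut(2, 1): punch at orig (2,9); cuts so far [(2, 9), (3, 15)]; region rows[0,4) x cols[8,16) = 4x8
Unfold 1 (reflect across h@4): 4 holes -> [(2, 9), (3, 15), (4, 15), (5, 9)]
Unfold 2 (reflect across h@8): 8 holes -> [(2, 9), (3, 15), (4, 15), (5, 9), (10, 9), (11, 15), (12, 15), (13, 9)]
Unfold 3 (reflect across v@8): 16 holes -> [(2, 6), (2, 9), (3, 0), (3, 15), (4, 0), (4, 15), (5, 6), (5, 9), (10, 6), (10, 9), (11, 0), (11, 15), (12, 0), (12, 15), (13, 6), (13, 9)]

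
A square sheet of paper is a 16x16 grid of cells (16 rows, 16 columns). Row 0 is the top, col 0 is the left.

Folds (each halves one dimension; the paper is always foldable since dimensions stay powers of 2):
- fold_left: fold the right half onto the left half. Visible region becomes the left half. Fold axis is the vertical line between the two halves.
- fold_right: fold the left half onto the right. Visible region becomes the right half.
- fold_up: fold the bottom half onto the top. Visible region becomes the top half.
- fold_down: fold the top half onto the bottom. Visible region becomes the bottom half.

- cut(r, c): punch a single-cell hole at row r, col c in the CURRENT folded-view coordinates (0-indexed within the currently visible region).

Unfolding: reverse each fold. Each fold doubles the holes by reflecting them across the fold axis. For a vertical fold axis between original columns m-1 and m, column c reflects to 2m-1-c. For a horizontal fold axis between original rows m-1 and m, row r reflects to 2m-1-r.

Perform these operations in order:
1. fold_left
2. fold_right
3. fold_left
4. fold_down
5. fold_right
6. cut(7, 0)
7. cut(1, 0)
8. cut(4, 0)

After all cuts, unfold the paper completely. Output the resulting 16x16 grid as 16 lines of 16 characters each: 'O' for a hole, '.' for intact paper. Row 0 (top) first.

Op 1 fold_left: fold axis v@8; visible region now rows[0,16) x cols[0,8) = 16x8
Op 2 fold_right: fold axis v@4; visible region now rows[0,16) x cols[4,8) = 16x4
Op 3 fold_left: fold axis v@6; visible region now rows[0,16) x cols[4,6) = 16x2
Op 4 fold_down: fold axis h@8; visible region now rows[8,16) x cols[4,6) = 8x2
Op 5 fold_right: fold axis v@5; visible region now rows[8,16) x cols[5,6) = 8x1
Op 6 cut(7, 0): punch at orig (15,5); cuts so far [(15, 5)]; region rows[8,16) x cols[5,6) = 8x1
Op 7 cut(1, 0): punch at orig (9,5); cuts so far [(9, 5), (15, 5)]; region rows[8,16) x cols[5,6) = 8x1
Op 8 cut(4, 0): punch at orig (12,5); cuts so far [(9, 5), (12, 5), (15, 5)]; region rows[8,16) x cols[5,6) = 8x1
Unfold 1 (reflect across v@5): 6 holes -> [(9, 4), (9, 5), (12, 4), (12, 5), (15, 4), (15, 5)]
Unfold 2 (reflect across h@8): 12 holes -> [(0, 4), (0, 5), (3, 4), (3, 5), (6, 4), (6, 5), (9, 4), (9, 5), (12, 4), (12, 5), (15, 4), (15, 5)]
Unfold 3 (reflect across v@6): 24 holes -> [(0, 4), (0, 5), (0, 6), (0, 7), (3, 4), (3, 5), (3, 6), (3, 7), (6, 4), (6, 5), (6, 6), (6, 7), (9, 4), (9, 5), (9, 6), (9, 7), (12, 4), (12, 5), (12, 6), (12, 7), (15, 4), (15, 5), (15, 6), (15, 7)]
Unfold 4 (reflect across v@4): 48 holes -> [(0, 0), (0, 1), (0, 2), (0, 3), (0, 4), (0, 5), (0, 6), (0, 7), (3, 0), (3, 1), (3, 2), (3, 3), (3, 4), (3, 5), (3, 6), (3, 7), (6, 0), (6, 1), (6, 2), (6, 3), (6, 4), (6, 5), (6, 6), (6, 7), (9, 0), (9, 1), (9, 2), (9, 3), (9, 4), (9, 5), (9, 6), (9, 7), (12, 0), (12, 1), (12, 2), (12, 3), (12, 4), (12, 5), (12, 6), (12, 7), (15, 0), (15, 1), (15, 2), (15, 3), (15, 4), (15, 5), (15, 6), (15, 7)]
Unfold 5 (reflect across v@8): 96 holes -> [(0, 0), (0, 1), (0, 2), (0, 3), (0, 4), (0, 5), (0, 6), (0, 7), (0, 8), (0, 9), (0, 10), (0, 11), (0, 12), (0, 13), (0, 14), (0, 15), (3, 0), (3, 1), (3, 2), (3, 3), (3, 4), (3, 5), (3, 6), (3, 7), (3, 8), (3, 9), (3, 10), (3, 11), (3, 12), (3, 13), (3, 14), (3, 15), (6, 0), (6, 1), (6, 2), (6, 3), (6, 4), (6, 5), (6, 6), (6, 7), (6, 8), (6, 9), (6, 10), (6, 11), (6, 12), (6, 13), (6, 14), (6, 15), (9, 0), (9, 1), (9, 2), (9, 3), (9, 4), (9, 5), (9, 6), (9, 7), (9, 8), (9, 9), (9, 10), (9, 11), (9, 12), (9, 13), (9, 14), (9, 15), (12, 0), (12, 1), (12, 2), (12, 3), (12, 4), (12, 5), (12, 6), (12, 7), (12, 8), (12, 9), (12, 10), (12, 11), (12, 12), (12, 13), (12, 14), (12, 15), (15, 0), (15, 1), (15, 2), (15, 3), (15, 4), (15, 5), (15, 6), (15, 7), (15, 8), (15, 9), (15, 10), (15, 11), (15, 12), (15, 13), (15, 14), (15, 15)]

Answer: OOOOOOOOOOOOOOOO
................
................
OOOOOOOOOOOOOOOO
................
................
OOOOOOOOOOOOOOOO
................
................
OOOOOOOOOOOOOOOO
................
................
OOOOOOOOOOOOOOOO
................
................
OOOOOOOOOOOOOOOO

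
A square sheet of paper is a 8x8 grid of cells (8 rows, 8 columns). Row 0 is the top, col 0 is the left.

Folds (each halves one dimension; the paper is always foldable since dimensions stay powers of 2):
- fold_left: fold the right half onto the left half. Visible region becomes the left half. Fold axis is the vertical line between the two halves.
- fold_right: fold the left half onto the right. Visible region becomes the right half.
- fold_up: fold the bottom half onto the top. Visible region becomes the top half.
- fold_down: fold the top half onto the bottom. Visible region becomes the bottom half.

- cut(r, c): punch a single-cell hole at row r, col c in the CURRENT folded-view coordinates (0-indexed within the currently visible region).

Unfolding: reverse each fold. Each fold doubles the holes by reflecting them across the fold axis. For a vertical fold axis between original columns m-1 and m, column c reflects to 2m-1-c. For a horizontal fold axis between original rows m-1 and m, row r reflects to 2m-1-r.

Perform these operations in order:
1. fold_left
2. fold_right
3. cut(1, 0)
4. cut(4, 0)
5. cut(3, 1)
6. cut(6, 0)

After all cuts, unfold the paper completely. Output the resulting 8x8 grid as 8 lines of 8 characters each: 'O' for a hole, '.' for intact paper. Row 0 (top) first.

Answer: ........
.OO..OO.
........
O..OO..O
.OO..OO.
........
.OO..OO.
........

Derivation:
Op 1 fold_left: fold axis v@4; visible region now rows[0,8) x cols[0,4) = 8x4
Op 2 fold_right: fold axis v@2; visible region now rows[0,8) x cols[2,4) = 8x2
Op 3 cut(1, 0): punch at orig (1,2); cuts so far [(1, 2)]; region rows[0,8) x cols[2,4) = 8x2
Op 4 cut(4, 0): punch at orig (4,2); cuts so far [(1, 2), (4, 2)]; region rows[0,8) x cols[2,4) = 8x2
Op 5 cut(3, 1): punch at orig (3,3); cuts so far [(1, 2), (3, 3), (4, 2)]; region rows[0,8) x cols[2,4) = 8x2
Op 6 cut(6, 0): punch at orig (6,2); cuts so far [(1, 2), (3, 3), (4, 2), (6, 2)]; region rows[0,8) x cols[2,4) = 8x2
Unfold 1 (reflect across v@2): 8 holes -> [(1, 1), (1, 2), (3, 0), (3, 3), (4, 1), (4, 2), (6, 1), (6, 2)]
Unfold 2 (reflect across v@4): 16 holes -> [(1, 1), (1, 2), (1, 5), (1, 6), (3, 0), (3, 3), (3, 4), (3, 7), (4, 1), (4, 2), (4, 5), (4, 6), (6, 1), (6, 2), (6, 5), (6, 6)]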